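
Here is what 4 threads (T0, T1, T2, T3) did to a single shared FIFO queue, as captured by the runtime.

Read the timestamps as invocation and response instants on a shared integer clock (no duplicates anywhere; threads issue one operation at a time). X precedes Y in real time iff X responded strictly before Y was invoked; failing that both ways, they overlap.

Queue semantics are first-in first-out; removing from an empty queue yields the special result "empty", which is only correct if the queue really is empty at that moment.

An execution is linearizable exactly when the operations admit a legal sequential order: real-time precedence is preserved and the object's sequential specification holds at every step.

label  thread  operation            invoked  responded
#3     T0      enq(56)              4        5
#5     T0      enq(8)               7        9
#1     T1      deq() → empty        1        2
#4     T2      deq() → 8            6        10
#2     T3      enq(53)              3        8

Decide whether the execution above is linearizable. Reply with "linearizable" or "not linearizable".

the violation lands at event 10, #4's response at time 10: events 1..9 linearize, events 1..10 do not
checked exhaustively: 8 real-time-consistent orders of 5 completed operations, zero legal FIFO queue replays
one such order, #1, #2, #3, #4, #5, breaks at step 4 where #4 deq() → 8 is illegal
one such order, #1, #2, #3, #5, #4, breaks at step 5 where #4 deq() → 8 is illegal

not linearizable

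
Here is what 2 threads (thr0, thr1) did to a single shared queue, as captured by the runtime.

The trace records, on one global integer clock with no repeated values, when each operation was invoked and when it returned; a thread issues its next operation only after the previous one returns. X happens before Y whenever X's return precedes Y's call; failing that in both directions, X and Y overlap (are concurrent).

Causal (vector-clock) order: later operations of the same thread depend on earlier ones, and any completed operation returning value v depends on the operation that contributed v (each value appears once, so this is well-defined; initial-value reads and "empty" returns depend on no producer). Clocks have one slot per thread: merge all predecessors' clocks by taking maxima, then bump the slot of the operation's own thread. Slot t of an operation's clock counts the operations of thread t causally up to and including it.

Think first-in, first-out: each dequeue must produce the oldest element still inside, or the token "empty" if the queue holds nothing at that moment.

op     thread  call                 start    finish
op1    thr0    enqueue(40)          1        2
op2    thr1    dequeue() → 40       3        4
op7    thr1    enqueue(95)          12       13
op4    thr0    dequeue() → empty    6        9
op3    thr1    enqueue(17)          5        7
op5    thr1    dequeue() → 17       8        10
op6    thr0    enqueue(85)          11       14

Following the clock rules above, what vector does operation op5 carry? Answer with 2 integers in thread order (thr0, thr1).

(1, 3)

VC(op1, invoked at 1): no causal predecessors; +1 on thr0 → (1, 0)
op2 (invocation 3): componentwise max over VC(op1)=(1, 0), +1 at thr1, giving (1, 1)
op4 (invocation 6): componentwise max over VC(op1)=(1, 0), +1 at thr0, giving (2, 0)
op3 (invocation 5): componentwise max over VC(op2)=(1, 1), +1 at thr1, giving (1, 2)
op6 (invocation 11): componentwise max over VC(op4)=(2, 0), +1 at thr0, giving (3, 0)
op5 (invocation 8): componentwise max over VC(op3)=(1, 2), +1 at thr1, giving (1, 3)
op7 (invocation 12): componentwise max over VC(op5)=(1, 3), +1 at thr1, giving (1, 4)
target: VC(op5) = (1, 3)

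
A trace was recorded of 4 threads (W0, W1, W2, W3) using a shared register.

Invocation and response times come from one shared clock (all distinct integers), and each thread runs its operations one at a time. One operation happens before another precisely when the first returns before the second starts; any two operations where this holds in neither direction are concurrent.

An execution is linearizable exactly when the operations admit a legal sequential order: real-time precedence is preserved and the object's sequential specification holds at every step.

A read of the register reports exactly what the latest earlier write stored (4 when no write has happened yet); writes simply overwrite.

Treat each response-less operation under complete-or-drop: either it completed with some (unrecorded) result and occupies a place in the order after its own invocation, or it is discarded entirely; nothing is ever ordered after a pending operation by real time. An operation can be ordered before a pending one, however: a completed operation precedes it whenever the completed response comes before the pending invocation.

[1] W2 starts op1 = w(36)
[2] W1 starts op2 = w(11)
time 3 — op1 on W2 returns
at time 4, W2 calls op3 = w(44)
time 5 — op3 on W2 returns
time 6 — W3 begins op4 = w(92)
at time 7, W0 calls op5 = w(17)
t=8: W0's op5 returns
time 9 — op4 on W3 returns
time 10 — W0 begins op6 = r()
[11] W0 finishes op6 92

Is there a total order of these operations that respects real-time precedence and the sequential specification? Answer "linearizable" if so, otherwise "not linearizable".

a witness: op1, op2, op3, op5, op4, op6
step 1: op1 w(36) — value 36
step 2: op2 w(11) (pending, included) — value 11
step 3: op3 w(44) — value 44
step 4: op5 w(17) — value 17
step 5: op4 w(92) — value 92
step 6: op6 r() → 92 — value 92

linearizable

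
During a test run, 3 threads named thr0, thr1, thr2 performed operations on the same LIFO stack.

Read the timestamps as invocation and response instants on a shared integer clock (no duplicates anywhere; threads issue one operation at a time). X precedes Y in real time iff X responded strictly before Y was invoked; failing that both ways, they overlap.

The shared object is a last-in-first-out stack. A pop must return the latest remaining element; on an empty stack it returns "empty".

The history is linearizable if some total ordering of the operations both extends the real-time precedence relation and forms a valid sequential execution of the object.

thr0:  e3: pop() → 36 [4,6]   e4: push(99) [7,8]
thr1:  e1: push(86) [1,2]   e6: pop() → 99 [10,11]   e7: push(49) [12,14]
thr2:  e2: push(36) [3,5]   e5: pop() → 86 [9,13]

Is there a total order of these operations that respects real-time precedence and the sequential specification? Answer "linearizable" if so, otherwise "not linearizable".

witness order: e1, e2, e3, e4, e6, e5, e7
step 1: e1 push(86) — stack <86>
step 2: e2 push(36) — stack <86,36>
step 3: e3 pop() → 36 — stack <86>
step 4: e4 push(99) — stack <86,99>
step 5: e6 pop() → 99 — stack <86>
step 6: e5 pop() → 86 — stack <>
step 7: e7 push(49) — stack <49>

linearizable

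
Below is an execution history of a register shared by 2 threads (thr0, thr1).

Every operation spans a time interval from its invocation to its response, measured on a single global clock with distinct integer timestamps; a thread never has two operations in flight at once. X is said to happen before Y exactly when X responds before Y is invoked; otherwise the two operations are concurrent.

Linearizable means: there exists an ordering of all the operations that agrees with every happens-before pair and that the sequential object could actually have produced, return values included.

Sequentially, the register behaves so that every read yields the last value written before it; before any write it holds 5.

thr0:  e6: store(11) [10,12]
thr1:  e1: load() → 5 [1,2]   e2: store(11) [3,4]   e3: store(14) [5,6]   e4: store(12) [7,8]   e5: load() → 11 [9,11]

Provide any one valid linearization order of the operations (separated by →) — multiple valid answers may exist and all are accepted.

after step 1 (e1 load() → 5): value 5
after step 2 (e2 store(11)): value 11
after step 3 (e3 store(14)): value 14
after step 4 (e4 store(12)): value 12
after step 5 (e6 store(11)): value 11
after step 6 (e5 load() → 11): value 11

e1 → e2 → e3 → e4 → e6 → e5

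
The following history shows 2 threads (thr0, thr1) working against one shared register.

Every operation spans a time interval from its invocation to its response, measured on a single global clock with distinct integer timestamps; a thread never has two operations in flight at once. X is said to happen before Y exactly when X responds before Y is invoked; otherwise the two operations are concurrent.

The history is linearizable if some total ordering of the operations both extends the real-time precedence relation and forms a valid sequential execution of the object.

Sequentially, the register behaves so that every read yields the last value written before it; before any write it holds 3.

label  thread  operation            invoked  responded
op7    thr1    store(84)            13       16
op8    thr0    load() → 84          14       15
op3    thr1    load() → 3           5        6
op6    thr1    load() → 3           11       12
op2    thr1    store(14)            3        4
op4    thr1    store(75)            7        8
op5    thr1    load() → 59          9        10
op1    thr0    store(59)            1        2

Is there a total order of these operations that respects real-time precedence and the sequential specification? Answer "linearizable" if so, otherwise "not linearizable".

already the first 6 events (up to op3's response at time 6) admit no linearization; the first 5 still do
the completed operations (3 total) allow one real-time order; the register replay rejects it
sample order op1, op2, op3 stalls at step 3 — op3 load() → 3 has no legal effect

not linearizable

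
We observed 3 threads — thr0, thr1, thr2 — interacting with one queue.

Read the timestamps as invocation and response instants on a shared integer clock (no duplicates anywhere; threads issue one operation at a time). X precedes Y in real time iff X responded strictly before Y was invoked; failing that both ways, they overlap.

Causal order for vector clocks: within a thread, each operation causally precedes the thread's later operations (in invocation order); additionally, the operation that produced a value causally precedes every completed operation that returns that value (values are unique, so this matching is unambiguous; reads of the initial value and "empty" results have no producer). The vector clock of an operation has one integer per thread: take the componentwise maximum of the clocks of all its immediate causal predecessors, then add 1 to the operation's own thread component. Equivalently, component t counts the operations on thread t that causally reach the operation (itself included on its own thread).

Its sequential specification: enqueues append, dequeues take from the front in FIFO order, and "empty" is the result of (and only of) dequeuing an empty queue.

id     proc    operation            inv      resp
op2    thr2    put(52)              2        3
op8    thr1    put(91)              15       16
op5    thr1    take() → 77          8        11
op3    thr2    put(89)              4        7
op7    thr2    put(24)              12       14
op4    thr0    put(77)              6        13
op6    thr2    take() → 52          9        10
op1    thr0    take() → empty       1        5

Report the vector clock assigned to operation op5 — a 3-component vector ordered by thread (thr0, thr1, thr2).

(2, 1, 0)

op2 (invocation 2): nothing precedes it; thr2's component alone gives (0, 0, 1)
op1 (invocation 1): nothing precedes it; thr0's component alone gives (1, 0, 0)
op3, invoked 4, takes VC(op2)=(0, 0, 1) under max, adds 1 for thr2 → (0, 0, 2)
op4, invoked 6, takes VC(op1)=(1, 0, 0) under max, adds 1 for thr0 → (2, 0, 0)
op6, invoked 9, takes VC(op2)=(0, 0, 1), VC(op3)=(0, 0, 2) under max, adds 1 for thr2 → (0, 0, 3)
op5, invoked 8, takes VC(op4)=(2, 0, 0) under max, adds 1 for thr1 → (2, 1, 0)
op7, invoked 12, takes VC(op6)=(0, 0, 3) under max, adds 1 for thr2 → (0, 0, 4)
op8, invoked 15, takes VC(op5)=(2, 1, 0) under max, adds 1 for thr1 → (2, 2, 0)
target: VC(op5) = (2, 1, 0)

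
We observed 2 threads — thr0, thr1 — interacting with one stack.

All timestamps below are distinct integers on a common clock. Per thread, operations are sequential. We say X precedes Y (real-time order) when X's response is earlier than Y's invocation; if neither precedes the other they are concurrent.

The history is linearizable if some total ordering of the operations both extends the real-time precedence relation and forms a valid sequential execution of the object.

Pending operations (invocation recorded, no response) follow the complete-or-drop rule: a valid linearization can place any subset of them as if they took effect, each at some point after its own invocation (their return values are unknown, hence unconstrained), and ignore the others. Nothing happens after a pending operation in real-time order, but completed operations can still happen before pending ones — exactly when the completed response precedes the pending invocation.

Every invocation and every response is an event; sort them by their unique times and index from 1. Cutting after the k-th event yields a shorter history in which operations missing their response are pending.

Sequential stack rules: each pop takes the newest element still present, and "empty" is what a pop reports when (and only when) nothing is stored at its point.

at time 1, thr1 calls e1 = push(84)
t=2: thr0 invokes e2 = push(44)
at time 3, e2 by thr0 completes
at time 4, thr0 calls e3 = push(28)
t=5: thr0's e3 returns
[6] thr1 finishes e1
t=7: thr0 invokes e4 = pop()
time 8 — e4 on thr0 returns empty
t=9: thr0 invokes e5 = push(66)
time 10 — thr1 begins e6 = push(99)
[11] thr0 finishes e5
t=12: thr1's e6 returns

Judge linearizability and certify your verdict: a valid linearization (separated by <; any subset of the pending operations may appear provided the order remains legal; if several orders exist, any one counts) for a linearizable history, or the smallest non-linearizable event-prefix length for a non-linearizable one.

not linearizable — minimal violating prefix: 8 events

the violation lands at event 8, e4's response at time 8: events 1..7 linearize, events 1..8 do not
the 4 completed operations admit 3 real-time orders; each fails the stack replay
sample order e1, e2, e3, e4 stalls at step 4 — e4 pop() → empty has no legal effect
sample order e2, e1, e3, e4 stalls at step 4 — e4 pop() → empty has no legal effect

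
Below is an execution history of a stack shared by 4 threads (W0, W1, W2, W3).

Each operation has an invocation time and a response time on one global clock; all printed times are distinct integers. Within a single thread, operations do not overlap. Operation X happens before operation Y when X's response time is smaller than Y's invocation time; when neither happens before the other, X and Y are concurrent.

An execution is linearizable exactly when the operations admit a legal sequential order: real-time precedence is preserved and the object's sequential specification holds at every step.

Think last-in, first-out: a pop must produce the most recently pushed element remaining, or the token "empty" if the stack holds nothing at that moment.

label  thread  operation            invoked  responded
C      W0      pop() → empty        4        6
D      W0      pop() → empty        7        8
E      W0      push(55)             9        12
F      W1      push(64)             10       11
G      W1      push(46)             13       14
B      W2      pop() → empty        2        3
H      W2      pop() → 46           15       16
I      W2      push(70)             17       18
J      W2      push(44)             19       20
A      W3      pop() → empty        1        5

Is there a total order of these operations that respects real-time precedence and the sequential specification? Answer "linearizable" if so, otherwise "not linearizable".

witness order: A, B, C, D, E, F, G, H, I, J
1. A pop() → empty, leaving stack <>
2. B pop() → empty, leaving stack <>
3. C pop() → empty, leaving stack <>
4. D pop() → empty, leaving stack <>
5. E push(55), leaving stack <55>
6. F push(64), leaving stack <55,64>
7. G push(46), leaving stack <55,64,46>
8. H pop() → 46, leaving stack <55,64>
9. I push(70), leaving stack <55,64,70>
10. J push(44), leaving stack <55,64,70,44>

linearizable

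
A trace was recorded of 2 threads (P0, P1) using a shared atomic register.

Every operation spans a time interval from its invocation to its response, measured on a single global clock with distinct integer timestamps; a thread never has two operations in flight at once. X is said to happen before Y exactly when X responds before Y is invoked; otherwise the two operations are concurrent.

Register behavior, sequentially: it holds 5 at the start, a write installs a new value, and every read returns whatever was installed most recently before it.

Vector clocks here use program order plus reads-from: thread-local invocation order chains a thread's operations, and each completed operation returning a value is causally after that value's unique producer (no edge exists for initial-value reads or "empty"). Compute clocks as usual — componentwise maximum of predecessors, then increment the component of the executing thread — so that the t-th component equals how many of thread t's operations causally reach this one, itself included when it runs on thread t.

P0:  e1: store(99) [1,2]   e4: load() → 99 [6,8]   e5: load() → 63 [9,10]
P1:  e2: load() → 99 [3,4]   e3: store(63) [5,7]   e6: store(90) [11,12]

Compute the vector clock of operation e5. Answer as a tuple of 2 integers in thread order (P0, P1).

root op e1, invoked 1: fresh clock plus P0's own tick → (1, 0)
e2 (invocation 3): componentwise max over VC(e1)=(1, 0), +1 at P1, giving (1, 1)
e4 (invocation 6): componentwise max over VC(e1)=(1, 0), +1 at P0, giving (2, 0)
e3 (invocation 5): componentwise max over VC(e2)=(1, 1), +1 at P1, giving (1, 2)
e6 (invocation 11): componentwise max over VC(e3)=(1, 2), +1 at P1, giving (1, 3)
e5 (invocation 9): componentwise max over VC(e3)=(1, 2), VC(e4)=(2, 0), +1 at P0, giving (3, 2)
target: VC(e5) = (3, 2)

(3, 2)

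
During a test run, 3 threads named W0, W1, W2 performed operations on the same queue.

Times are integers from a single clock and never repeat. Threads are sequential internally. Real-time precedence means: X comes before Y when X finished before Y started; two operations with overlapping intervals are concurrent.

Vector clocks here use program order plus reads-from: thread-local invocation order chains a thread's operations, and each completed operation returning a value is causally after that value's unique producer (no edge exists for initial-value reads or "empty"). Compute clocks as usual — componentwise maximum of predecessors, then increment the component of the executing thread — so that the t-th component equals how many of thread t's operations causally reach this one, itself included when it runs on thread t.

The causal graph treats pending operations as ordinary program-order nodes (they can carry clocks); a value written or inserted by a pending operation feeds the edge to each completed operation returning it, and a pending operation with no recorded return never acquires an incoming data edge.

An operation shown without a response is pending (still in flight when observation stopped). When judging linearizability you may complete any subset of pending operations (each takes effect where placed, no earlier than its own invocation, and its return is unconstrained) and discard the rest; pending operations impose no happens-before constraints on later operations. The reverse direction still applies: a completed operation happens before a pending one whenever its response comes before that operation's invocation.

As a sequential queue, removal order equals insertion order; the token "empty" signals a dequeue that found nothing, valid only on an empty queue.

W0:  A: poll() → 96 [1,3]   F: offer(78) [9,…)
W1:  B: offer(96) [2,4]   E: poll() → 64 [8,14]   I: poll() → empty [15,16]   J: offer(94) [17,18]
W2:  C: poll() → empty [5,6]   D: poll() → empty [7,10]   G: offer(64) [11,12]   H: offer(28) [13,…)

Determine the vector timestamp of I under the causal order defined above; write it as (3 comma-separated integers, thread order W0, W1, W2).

no predecessors for C (invoked 5): W2 increments from zero → (0, 0, 1)
no predecessors for B (invoked 2): W1 increments from zero → (0, 1, 0)
invoked at 7, D merges VC(C)=(0, 0, 1) and bumps W2's slot → (0, 0, 2)
invoked at 1, A merges VC(B)=(0, 1, 0) and bumps W0's slot → (1, 1, 0)
invoked at 11, G merges VC(D)=(0, 0, 2) and bumps W2's slot → (0, 0, 3)
invoked at 9, F merges VC(A)=(1, 1, 0) and bumps W0's slot → (2, 1, 0)
invoked at 13, H merges VC(G)=(0, 0, 3) and bumps W2's slot → (0, 0, 4)
invoked at 8, E merges VC(B)=(0, 1, 0), VC(G)=(0, 0, 3) and bumps W1's slot → (0, 2, 3)
invoked at 15, I merges VC(E)=(0, 2, 3) and bumps W1's slot → (0, 3, 3)
invoked at 17, J merges VC(I)=(0, 3, 3) and bumps W1's slot → (0, 4, 3)
target: VC(I) = (0, 3, 3)

(0, 3, 3)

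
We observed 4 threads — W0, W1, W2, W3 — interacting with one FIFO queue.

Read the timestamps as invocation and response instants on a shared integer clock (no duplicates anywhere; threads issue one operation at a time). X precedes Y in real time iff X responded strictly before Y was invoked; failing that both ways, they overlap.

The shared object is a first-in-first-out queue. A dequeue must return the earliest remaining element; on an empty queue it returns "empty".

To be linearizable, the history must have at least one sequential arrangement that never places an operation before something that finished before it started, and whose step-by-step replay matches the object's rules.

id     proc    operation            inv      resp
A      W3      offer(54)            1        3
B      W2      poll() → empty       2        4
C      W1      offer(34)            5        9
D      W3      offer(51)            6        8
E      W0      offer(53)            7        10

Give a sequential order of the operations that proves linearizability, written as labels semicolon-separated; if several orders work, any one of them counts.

1. B poll() → empty, leaving queue <>
2. A offer(54), leaving queue <54>
3. C offer(34), leaving queue <54,34>
4. D offer(51), leaving queue <54,34,51>
5. E offer(53), leaving queue <54,34,51,53>

B; A; C; D; E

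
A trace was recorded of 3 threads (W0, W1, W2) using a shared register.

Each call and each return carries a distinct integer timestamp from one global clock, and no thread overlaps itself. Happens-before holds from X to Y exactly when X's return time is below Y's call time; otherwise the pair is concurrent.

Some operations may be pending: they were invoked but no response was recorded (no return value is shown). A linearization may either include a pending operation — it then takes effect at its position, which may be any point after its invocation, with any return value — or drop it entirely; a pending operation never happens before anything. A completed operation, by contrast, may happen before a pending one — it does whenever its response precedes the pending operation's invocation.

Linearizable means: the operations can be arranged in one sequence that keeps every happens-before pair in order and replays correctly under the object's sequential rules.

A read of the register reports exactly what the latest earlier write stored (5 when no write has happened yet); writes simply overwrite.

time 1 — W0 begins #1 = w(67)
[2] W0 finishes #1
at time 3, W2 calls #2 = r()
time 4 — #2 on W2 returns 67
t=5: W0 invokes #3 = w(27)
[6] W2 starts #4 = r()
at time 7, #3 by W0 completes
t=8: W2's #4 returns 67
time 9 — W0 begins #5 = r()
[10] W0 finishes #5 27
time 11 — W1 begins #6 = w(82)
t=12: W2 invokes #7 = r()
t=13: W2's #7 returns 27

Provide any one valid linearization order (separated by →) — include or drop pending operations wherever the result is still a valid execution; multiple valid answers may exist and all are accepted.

1. #1 w(67), leaving value 67
2. #2 r() → 67, leaving value 67
3. #4 r() → 67, leaving value 67
4. #3 w(27), leaving value 27
5. #5 r() → 27, leaving value 27
6. #7 r() → 27, leaving value 27

#1 → #2 → #4 → #3 → #5 → #7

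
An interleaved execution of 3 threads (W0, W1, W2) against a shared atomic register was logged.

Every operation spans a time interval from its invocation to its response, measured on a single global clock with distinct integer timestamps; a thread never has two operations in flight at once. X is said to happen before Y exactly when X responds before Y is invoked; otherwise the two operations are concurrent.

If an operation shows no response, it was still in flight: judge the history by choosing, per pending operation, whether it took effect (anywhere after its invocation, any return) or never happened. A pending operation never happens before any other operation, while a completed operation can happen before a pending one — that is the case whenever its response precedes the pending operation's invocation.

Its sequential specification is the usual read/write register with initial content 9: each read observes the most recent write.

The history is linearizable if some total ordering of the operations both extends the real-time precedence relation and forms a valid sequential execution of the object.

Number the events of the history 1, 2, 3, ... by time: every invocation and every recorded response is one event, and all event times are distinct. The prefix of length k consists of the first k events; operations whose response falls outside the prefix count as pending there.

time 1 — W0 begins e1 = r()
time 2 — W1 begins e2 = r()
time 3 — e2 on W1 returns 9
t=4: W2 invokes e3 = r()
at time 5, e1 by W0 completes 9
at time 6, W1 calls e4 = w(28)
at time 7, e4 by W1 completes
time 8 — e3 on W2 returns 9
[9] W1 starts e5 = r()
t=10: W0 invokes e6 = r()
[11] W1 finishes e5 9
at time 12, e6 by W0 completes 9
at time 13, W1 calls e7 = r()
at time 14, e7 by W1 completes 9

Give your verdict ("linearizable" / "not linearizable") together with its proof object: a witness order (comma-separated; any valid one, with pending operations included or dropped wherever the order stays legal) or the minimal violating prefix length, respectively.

not linearizable — minimal violating prefix: 11 events

through event 10 a valid linearization exists; event 11 (e5 responding at time 11) ends that
all 5 real-time-respecting orders fail — 5 completed atomic register operations, no legal replay
no completion choice of the 1 pending operation (e6) rescues it — every subset was tried
take e1, e2, e3, e4, e5 (pending dropped): step 5 already fails, because e5 r() → 9 cannot occur there
take e1, e2, e4, e3, e5 (pending dropped): step 4 already fails, because e3 r() → 9 cannot occur there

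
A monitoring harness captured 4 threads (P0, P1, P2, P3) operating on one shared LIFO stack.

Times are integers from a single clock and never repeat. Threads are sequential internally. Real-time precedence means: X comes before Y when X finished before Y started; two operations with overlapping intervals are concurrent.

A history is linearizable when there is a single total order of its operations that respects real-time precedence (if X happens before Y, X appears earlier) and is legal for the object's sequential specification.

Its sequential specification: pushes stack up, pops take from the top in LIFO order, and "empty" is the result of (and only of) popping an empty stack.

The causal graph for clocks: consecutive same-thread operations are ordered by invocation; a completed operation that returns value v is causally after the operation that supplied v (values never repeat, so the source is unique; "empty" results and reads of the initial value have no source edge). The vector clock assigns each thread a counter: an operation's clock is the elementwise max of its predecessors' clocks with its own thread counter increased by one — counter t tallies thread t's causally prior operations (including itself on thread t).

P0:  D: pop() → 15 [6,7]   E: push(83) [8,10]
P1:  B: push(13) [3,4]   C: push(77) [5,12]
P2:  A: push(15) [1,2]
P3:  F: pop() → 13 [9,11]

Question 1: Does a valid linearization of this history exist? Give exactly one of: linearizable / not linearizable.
not linearizable

prefix check: 1..6 passes, 1..7 fails once D's time-7 response joins
exhaustive check: the 3 completed LIFO stack ops admit one real-time order; illegal
no completion choice of the 1 pending operation (C) rescues it — every subset was tried
one such order, A, B, D (pending dropped), breaks at step 3 where D pop() → 15 is illegal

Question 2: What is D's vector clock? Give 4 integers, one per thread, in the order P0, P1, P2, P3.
Answer: (1, 0, 1, 0)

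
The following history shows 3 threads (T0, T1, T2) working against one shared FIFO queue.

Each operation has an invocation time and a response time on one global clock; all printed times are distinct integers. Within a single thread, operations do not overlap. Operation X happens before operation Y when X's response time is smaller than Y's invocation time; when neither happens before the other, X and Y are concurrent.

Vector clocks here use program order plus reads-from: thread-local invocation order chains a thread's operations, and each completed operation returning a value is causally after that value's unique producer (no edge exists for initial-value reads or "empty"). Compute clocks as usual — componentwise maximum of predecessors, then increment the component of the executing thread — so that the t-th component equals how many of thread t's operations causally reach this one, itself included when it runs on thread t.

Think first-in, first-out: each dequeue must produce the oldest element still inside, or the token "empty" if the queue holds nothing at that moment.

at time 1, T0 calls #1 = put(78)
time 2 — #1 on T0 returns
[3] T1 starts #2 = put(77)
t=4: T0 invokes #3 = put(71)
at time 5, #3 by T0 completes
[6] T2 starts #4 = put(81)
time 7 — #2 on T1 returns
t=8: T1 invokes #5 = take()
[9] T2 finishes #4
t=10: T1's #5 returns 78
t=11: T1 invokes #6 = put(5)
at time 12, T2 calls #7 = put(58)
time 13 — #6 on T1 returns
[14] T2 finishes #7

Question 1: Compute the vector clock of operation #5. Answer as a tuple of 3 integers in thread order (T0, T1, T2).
no predecessors for #4 (invoked 6): T2 increments from zero → (0, 0, 1)
no predecessors for #2 (invoked 3): T1 increments from zero → (0, 1, 0)
no predecessors for #1 (invoked 1): T0 increments from zero → (1, 0, 0)
from VC(#4)=(0, 0, 1), #7 (invoked 12) maxes components and bumps T2 → (0, 0, 2)
from VC(#1)=(1, 0, 0), #3 (invoked 4) maxes components and bumps T0 → (2, 0, 0)
from VC(#1)=(1, 0, 0), VC(#2)=(0, 1, 0), #5 (invoked 8) maxes components and bumps T1 → (1, 2, 0)
from VC(#5)=(1, 2, 0), #6 (invoked 11) maxes components and bumps T1 → (1, 3, 0)
target: VC(#5) = (1, 2, 0)

(1, 2, 0)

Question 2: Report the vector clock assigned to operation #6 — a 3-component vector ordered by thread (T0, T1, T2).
#4, invoked 6, has no incoming edges; only T2's bump applies → (0, 0, 1)
#2, invoked 3, has no incoming edges; only T1's bump applies → (0, 1, 0)
#1, invoked 1, has no incoming edges; only T0's bump applies → (1, 0, 0)
invoked at 12, #7 merges VC(#4)=(0, 0, 1) and bumps T2's slot → (0, 0, 2)
invoked at 4, #3 merges VC(#1)=(1, 0, 0) and bumps T0's slot → (2, 0, 0)
invoked at 8, #5 merges VC(#1)=(1, 0, 0), VC(#2)=(0, 1, 0) and bumps T1's slot → (1, 2, 0)
invoked at 11, #6 merges VC(#5)=(1, 2, 0) and bumps T1's slot → (1, 3, 0)
target: VC(#6) = (1, 3, 0)

(1, 3, 0)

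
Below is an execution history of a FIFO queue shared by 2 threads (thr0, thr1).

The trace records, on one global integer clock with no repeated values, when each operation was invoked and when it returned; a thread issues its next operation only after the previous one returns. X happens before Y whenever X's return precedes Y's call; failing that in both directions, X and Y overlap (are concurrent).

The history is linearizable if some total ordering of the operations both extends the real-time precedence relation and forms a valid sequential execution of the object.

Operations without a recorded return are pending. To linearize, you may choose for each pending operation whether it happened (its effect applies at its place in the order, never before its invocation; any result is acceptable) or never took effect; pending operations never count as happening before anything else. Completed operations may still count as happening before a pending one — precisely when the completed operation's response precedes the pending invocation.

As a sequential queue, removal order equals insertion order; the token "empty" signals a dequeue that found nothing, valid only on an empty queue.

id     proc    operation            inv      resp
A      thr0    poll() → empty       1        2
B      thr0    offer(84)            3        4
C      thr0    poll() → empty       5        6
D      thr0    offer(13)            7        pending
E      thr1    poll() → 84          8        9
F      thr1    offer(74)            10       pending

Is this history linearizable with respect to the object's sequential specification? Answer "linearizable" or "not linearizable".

not linearizable

already the first 6 events (up to C's response at time 6) admit no linearization; the first 5 still do
one real-time candidate order over the 3 completed operations — the FIFO queue replay rejects it
one such order, A, B, C, breaks at step 3 where C poll() → empty is illegal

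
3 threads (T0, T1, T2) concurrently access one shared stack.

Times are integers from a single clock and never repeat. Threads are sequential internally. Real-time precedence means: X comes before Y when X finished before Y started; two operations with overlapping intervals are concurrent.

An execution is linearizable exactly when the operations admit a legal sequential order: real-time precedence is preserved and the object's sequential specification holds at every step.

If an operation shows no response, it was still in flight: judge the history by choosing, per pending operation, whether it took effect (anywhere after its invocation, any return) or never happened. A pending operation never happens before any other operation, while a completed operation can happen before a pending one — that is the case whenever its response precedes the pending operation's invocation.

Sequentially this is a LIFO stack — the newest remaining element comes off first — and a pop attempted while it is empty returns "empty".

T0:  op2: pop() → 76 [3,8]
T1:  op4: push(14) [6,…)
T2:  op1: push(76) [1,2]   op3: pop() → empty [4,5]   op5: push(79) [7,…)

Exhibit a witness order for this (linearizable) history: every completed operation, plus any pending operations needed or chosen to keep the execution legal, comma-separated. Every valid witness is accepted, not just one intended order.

step 1: op1 push(76) — stack <76>
step 2: op2 pop() → 76 — stack <>
step 3: op3 pop() → empty — stack <>

op1, op2, op3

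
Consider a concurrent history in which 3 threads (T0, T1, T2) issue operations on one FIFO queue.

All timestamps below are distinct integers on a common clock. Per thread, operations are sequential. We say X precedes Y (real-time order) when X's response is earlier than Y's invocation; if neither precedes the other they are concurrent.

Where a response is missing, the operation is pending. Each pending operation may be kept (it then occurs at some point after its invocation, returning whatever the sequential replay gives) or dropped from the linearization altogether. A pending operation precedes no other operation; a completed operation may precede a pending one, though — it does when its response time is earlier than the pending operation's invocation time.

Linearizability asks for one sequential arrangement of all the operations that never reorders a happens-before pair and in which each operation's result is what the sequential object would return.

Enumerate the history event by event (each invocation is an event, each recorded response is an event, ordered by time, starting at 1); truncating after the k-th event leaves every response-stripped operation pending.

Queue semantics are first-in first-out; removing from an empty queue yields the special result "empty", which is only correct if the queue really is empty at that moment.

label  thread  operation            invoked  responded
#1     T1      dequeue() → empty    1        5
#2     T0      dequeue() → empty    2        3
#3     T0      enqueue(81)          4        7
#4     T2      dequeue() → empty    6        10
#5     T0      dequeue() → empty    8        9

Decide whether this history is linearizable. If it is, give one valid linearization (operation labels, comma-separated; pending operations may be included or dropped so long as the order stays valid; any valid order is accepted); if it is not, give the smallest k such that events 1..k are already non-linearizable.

not linearizable — minimal violating prefix: 10 events

events 1..9 are fine; event 10 — the response of #4 at time 10 — makes the prefix non-linearizable
checked exhaustively: 8 real-time-consistent orders of 5 completed operations, zero legal FIFO queue replays
for example #1, #2, #3, #4, #5 fails at step 4: #4 dequeue() → empty is not legal there
for example #1, #2, #3, #5, #4 fails at step 4: #5 dequeue() → empty is not legal there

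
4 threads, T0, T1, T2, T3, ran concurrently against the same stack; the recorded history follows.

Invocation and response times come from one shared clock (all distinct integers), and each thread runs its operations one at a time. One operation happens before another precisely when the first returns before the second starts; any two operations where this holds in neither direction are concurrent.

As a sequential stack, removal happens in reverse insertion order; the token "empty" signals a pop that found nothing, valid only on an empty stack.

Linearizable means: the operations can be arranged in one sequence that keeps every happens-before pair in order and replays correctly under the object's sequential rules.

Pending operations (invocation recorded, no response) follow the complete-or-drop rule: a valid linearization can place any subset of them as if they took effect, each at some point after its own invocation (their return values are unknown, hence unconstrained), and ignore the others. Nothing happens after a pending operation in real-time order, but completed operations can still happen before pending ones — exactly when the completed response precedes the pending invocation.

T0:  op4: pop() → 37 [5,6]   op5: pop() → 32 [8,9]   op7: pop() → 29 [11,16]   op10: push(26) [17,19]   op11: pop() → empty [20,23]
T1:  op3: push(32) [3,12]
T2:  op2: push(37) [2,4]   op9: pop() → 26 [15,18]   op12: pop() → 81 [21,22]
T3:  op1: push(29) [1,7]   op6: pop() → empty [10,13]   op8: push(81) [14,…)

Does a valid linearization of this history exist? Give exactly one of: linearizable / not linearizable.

one valid linearization: op1, op2, op4, op3, op5, op7, op6, op8, op10, op9, op12, op11
after step 1 (op1 push(29)): stack <29>
after step 2 (op2 push(37)): stack <29,37>
after step 3 (op4 pop() → 37): stack <29>
after step 4 (op3 push(32)): stack <29,32>
after step 5 (op5 pop() → 32): stack <29>
after step 6 (op7 pop() → 29): stack <>
after step 7 (op6 pop() → empty): stack <>
after step 8 (op8 push(81) (pending, included)): stack <81>
after step 9 (op10 push(26)): stack <81,26>
after step 10 (op9 pop() → 26): stack <81>
after step 11 (op12 pop() → 81): stack <>
after step 12 (op11 pop() → empty): stack <>

linearizable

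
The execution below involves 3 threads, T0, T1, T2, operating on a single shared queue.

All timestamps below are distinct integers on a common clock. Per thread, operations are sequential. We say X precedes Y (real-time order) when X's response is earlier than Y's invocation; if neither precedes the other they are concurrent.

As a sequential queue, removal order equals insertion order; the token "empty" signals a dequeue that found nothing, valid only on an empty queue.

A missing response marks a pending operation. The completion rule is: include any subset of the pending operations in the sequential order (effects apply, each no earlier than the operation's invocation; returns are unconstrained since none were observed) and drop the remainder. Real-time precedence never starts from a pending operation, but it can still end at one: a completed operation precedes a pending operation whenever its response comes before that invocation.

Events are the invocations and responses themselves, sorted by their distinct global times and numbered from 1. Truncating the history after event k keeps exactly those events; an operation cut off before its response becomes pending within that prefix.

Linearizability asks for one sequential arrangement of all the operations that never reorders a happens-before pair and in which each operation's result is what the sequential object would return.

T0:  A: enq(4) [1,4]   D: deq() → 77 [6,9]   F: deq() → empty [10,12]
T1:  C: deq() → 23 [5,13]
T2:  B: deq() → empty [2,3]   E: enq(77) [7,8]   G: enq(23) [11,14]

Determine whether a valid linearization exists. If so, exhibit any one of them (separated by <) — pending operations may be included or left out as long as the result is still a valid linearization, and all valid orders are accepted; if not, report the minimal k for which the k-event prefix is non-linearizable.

not linearizable — minimal violating prefix: 13 events

through event 12 a valid linearization exists; event 13 (C responding at time 13) ends that
checked exhaustively: 16 real-time-consistent orders of 6 completed operations, zero legal queue replays
including or dropping the 1 pending operation (G) in any combination fails
e.g. A, B, C, D, E, F (pending dropped): illegal at step 2, since B deq() → empty cannot apply there
e.g. A, B, C, E, D, F (pending dropped): illegal at step 2, since B deq() → empty cannot apply there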